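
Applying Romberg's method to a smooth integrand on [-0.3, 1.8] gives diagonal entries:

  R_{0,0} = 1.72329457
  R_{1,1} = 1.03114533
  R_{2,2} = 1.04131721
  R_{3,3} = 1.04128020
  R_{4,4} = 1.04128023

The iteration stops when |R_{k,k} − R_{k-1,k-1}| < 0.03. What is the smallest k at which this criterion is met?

k = 2

|R_{1,1} − R_{0,0}| = 0.69214924 ≥ 0.03
|R_{2,2} − R_{1,1}| = 0.01017188 < 0.03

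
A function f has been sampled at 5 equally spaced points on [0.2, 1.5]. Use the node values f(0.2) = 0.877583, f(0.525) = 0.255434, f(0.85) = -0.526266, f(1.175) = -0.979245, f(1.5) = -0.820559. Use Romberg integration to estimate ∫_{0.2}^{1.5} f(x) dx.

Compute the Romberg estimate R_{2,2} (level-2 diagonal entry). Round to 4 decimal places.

R_{0,0} (trapezoid, 1 panel, h=1.3000): 0.037066
R_{1,0} (trapezoid, 2 panels, h=0.6500): -0.323540
R_{2,0} (trapezoid, 4 panels, h=0.3250): -0.397009
R_{1,1} = -0.323540 + (-0.323540 − 0.037066)/3 = -0.443742
R_{2,1} = -0.397009 + (-0.397009 − (-0.323540))/3 = -0.421499
R_{2,2} = -0.421499 + (-0.421499 − (-0.443742))/15 = -0.420016

-0.4200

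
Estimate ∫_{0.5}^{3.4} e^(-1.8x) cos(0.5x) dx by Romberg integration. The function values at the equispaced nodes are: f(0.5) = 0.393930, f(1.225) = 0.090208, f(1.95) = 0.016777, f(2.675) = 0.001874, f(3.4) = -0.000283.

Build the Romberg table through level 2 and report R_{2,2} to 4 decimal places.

R_{0,0} (trapezoid, 1 panel, h=2.9000): 0.570788
R_{1,0} (trapezoid, 2 panels, h=1.4500): 0.309721
R_{2,0} (trapezoid, 4 panels, h=0.7250): 0.221620
R_{1,1} = 0.309721 + (0.309721 − 0.570788)/3 = 0.222699
R_{2,1} = 0.221620 + (0.221620 − 0.309721)/3 = 0.192253
R_{2,2} = 0.192253 + (0.192253 − 0.222699)/15 = 0.190223

0.1902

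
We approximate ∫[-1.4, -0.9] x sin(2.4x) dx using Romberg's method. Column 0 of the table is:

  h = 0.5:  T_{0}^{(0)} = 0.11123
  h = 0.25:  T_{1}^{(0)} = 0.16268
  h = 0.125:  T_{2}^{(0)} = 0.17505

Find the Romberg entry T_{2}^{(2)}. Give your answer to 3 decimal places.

Richardson extrapolation on the trapezoidal column (denominator 4−1=3):
T_{1}^{(1)} = (4·0.16268 − 0.11123) / 3 = 0.17983
T_{2}^{(1)} = 0.17505 + (0.17505 − 0.16268)/3 = 0.17917
T_{2}^{(2)} = 0.17917 + (0.17917 − 0.17983)/15 = 0.17913
(Column j=1 coincides with Simpson's rule on the same nodes.)

0.179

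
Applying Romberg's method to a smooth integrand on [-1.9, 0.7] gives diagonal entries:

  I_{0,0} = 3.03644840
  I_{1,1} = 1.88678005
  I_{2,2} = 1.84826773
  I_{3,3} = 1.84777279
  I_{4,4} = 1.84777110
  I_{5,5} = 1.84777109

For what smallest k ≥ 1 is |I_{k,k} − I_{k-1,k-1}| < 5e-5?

|I_{1,1} − I_{0,0}| = 1.14966835 ≥ 5e-5
|I_{2,2} − I_{1,1}| = 0.03851232 ≥ 5e-5
|I_{3,3} − I_{2,2}| = 0.00049494 ≥ 5e-5
|I_{4,4} − I_{3,3}| = 0.00000169 < 5e-5

k = 4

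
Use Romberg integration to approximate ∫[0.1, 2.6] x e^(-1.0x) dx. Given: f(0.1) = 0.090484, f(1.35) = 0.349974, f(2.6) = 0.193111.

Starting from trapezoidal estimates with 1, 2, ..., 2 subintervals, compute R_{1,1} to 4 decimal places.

R_{0,0} (trapezoid, 1 panel, h=2.5000): 0.354494
R_{1,0} (trapezoid, 2 panels, h=1.2500): 0.614714
R_{1,1} = 0.614714 + (0.614714 − 0.354494)/3 = 0.701454

0.7015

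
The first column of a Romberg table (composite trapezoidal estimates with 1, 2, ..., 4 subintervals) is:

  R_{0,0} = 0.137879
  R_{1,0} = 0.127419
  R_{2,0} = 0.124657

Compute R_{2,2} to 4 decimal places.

Richardson extrapolation on the trapezoidal column (denominator 4−1=3):
R_{1,1} = (4·0.127419 − 0.137879) / 3 = 0.123932
R_{2,1} = (4·0.124657 − 0.127419) / 3 = 0.123736
R_{2,2} = 0.123736 + (0.123736 − 0.123932)/15 = 0.123723
(Column j=1 coincides with Simpson's rule on the same nodes.)

0.1237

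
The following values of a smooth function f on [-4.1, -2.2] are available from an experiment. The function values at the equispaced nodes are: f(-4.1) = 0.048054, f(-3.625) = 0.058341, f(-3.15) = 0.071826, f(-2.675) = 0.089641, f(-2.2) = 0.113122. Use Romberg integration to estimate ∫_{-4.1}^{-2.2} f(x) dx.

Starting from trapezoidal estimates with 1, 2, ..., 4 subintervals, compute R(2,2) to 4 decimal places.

R(0,0) (trapezoid, 1 panel, h=1.9000): 0.153117
R(1,0) (trapezoid, 2 panels, h=0.9500): 0.144793
R(2,0) (trapezoid, 4 panels, h=0.4750): 0.142688
R(1,1) = 0.144793 + (0.144793 − 0.153117)/3 = 0.142018
R(2,1) = 0.142688 + (0.142688 − 0.144793)/3 = 0.141986
R(2,2) = 0.141986 + (0.141986 − 0.142018)/15 = 0.141984

0.1420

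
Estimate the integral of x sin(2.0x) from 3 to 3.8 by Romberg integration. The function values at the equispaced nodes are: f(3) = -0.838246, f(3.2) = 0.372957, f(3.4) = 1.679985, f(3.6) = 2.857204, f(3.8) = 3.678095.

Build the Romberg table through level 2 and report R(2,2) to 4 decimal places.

R(0,0) (trapezoid, 1 panel, h=0.8000): 1.135940
R(1,0) (trapezoid, 2 panels, h=0.4000): 1.239964
R(2,0) (trapezoid, 4 panels, h=0.2000): 1.266014
R(1,1) = 1.239964 + (1.239964 − 1.135940)/3 = 1.274639
R(2,1) = 1.266014 + (1.266014 − 1.239964)/3 = 1.274697
R(2,2) = 1.274697 + (1.274697 − 1.274639)/15 = 1.274701

1.2747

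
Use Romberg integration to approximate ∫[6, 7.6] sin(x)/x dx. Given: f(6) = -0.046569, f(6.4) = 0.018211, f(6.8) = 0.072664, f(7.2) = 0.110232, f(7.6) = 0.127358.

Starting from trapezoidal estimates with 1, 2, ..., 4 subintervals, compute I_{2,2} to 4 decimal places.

0.0986

I_{0,0} (trapezoid, 1 panel, h=1.6000): 0.064631
I_{1,0} (trapezoid, 2 panels, h=0.8000): 0.090447
I_{2,0} (trapezoid, 4 panels, h=0.4000): 0.096601
I_{1,1} = 0.090447 + (0.090447 − 0.064631)/3 = 0.099052
I_{2,1} = 0.096601 + (0.096601 − 0.090447)/3 = 0.098652
I_{2,2} = 0.098652 + (0.098652 − 0.099052)/15 = 0.098625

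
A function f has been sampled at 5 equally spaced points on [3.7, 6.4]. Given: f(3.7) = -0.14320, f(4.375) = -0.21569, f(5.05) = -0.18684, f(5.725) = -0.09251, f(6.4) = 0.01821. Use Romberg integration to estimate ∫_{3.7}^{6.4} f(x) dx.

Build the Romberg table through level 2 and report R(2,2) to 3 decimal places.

-0.389

R(0,0) (trapezoid, 1 panel, h=2.7000): -0.16874
R(1,0) (trapezoid, 2 panels, h=1.3500): -0.33660
R(2,0) (trapezoid, 4 panels, h=0.6750): -0.37634
R(1,1) = -0.33660 + (-0.33660 − (-0.16874))/3 = -0.39255
R(2,1) = -0.37634 + (-0.37634 − (-0.33660))/3 = -0.38959
R(2,2) = -0.38959 + (-0.38959 − (-0.39255))/15 = -0.38939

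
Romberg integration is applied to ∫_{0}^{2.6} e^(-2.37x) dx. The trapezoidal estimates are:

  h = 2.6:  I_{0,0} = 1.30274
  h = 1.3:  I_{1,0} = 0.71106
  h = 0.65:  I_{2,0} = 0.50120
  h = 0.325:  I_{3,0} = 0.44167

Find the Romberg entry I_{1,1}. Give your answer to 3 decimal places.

I_{1,1} = 0.71106 + (0.71106 − 1.30274)/3 = 0.51383

0.514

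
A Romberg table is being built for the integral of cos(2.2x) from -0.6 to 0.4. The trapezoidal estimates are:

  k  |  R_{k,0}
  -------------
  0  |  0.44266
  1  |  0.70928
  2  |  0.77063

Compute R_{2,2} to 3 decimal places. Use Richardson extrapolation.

Richardson extrapolation on the trapezoidal column (denominator 4−1=3):
R_{1,1} = 0.70928 + (0.70928 − 0.44266)/3 = 0.79815
R_{2,1} = (4·0.77063 − 0.70928) / 3 = 0.79108
R_{2,2} = (16·0.79108 − 0.79815) / 15 = 0.79061

0.791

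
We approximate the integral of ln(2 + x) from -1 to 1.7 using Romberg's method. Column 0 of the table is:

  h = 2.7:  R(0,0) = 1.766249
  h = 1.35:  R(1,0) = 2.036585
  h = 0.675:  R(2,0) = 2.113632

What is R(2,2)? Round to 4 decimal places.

2.1402

R(1,1) = (4·2.036585 − 1.766249) / 3 = 2.126697
R(2,1) = 2.113632 + (2.113632 − 2.036585)/3 = 2.139314
R(2,2) = 2.139314 + (2.139314 − 2.126697)/15 = 2.140155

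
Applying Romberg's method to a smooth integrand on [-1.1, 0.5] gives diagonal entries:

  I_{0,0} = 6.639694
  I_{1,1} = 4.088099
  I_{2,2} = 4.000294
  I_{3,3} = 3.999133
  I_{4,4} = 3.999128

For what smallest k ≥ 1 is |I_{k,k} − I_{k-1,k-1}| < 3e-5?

k = 4

|I_{1,1} − I_{0,0}| = 2.551595 ≥ 3e-5
|I_{2,2} − I_{1,1}| = 0.087805 ≥ 3e-5
|I_{3,3} − I_{2,2}| = 0.001161 ≥ 3e-5
|I_{4,4} − I_{3,3}| = 0.000005 < 3e-5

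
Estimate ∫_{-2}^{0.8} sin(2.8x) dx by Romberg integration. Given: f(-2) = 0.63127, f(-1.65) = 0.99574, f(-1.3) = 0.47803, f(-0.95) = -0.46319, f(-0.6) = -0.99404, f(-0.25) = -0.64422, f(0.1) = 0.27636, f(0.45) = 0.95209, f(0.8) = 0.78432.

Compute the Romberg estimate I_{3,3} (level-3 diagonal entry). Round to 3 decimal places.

I_{0,0} (trapezoid, 1 panel, h=2.8000): 1.98183
I_{1,0} (trapezoid, 2 panels, h=1.4000): -0.40074
I_{2,0} (trapezoid, 4 panels, h=0.7000): 0.32770
I_{3,0} (trapezoid, 8 panels, h=0.3500): 0.45800
I_{1,1} = -0.40074 + (-0.40074 − 1.98183)/3 = -1.19493
I_{2,1} = 0.32770 + (0.32770 − (-0.40074))/3 = 0.57051
I_{3,1} = 0.45800 + (0.45800 − 0.32770)/3 = 0.50143
I_{2,2} = 0.57051 + (0.57051 − (-1.19493))/15 = 0.68821
I_{3,2} = 0.50143 + (0.50143 − 0.57051)/15 = 0.49682
I_{3,3} = 0.49682 + (0.49682 − 0.68821)/63 = 0.49378

0.494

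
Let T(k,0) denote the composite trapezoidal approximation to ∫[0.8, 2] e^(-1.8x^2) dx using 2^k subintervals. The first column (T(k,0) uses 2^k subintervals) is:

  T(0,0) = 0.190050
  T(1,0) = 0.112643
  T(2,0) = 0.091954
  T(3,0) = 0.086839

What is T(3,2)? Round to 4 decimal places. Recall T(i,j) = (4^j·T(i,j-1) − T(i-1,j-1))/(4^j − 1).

0.0851

Richardson extrapolation on the trapezoidal column (denominator 4−1=3):
T(2,1) = 0.091954 + (0.091954 − 0.112643)/3 = 0.085058
T(3,1) = 0.086839 + (0.086839 − 0.091954)/3 = 0.085134
T(3,2) = 0.085134 + (0.085134 − 0.085058)/15 = 0.085139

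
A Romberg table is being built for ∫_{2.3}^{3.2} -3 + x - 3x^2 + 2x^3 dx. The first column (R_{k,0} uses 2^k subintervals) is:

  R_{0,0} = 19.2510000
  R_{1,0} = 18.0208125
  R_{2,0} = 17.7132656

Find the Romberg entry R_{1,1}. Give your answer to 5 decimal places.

R_{1,1} = 18.0208125 + (18.0208125 − 19.2510000)/3 = 17.6107500

17.61075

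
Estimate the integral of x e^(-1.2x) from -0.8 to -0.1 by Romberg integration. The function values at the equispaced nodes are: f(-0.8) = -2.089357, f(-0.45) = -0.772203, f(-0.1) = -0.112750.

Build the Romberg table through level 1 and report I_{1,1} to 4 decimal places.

-0.6173

I_{0,0} (trapezoid, 1 panel, h=0.7000): -0.770737
I_{1,0} (trapezoid, 2 panels, h=0.3500): -0.655640
I_{1,1} = -0.655640 + (-0.655640 − (-0.770737))/3 = -0.617274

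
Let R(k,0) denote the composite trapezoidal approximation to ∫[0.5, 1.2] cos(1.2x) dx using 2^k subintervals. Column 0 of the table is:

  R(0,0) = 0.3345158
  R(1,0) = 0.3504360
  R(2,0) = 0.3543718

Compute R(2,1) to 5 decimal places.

Richardson extrapolation on the trapezoidal column (denominator 4−1=3):
R(2,1) = 0.3543718 + (0.3543718 − 0.3504360)/3 = 0.3556837

0.35568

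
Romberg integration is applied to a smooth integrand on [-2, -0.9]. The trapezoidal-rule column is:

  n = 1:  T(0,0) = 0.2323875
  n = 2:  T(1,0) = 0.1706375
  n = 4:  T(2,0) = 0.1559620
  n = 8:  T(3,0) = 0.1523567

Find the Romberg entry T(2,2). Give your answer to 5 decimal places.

0.15114

T(1,1) = (4·0.1706375 − 0.2323875) / 3 = 0.1500542
T(2,1) = (4·0.1559620 − 0.1706375) / 3 = 0.1510702
T(2,2) = 0.1510702 + (0.1510702 − 0.1500542)/15 = 0.1511379
(Column j=1 coincides with Simpson's rule on the same nodes.)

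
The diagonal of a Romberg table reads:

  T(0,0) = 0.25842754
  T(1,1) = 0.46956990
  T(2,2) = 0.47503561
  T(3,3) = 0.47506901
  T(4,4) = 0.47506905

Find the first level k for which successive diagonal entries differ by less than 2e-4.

|T(1,1) − T(0,0)| = 0.21114236 ≥ 2e-4
|T(2,2) − T(1,1)| = 0.00546571 ≥ 2e-4
|T(3,3) − T(2,2)| = 0.00003340 < 2e-4

k = 3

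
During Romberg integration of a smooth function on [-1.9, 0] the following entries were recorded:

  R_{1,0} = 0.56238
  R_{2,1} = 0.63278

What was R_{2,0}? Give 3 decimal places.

0.615

From R_{2,1} = (4·R_{2,0} − R_{1,0})/3, solve for R_{2,0}:
4·R_{2,0} = 3·0.63278 + 0.56238 = 2.46072
R_{2,0} = 0.61518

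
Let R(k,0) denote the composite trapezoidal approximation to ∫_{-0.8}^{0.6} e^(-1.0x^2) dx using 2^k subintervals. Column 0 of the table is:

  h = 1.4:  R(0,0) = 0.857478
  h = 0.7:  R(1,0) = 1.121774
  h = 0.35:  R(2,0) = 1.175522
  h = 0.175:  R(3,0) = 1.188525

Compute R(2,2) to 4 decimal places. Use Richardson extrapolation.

1.1923

Richardson extrapolation on the trapezoidal column (denominator 4−1=3):
R(1,1) = (4·1.121774 − 0.857478) / 3 = 1.209873
R(2,1) = (4·1.175522 − 1.121774) / 3 = 1.193438
R(2,2) = 1.193438 + (1.193438 − 1.209873)/15 = 1.192342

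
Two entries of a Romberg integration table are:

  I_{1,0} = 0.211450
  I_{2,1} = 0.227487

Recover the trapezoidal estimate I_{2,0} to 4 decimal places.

0.2235

From I_{2,1} = (4·I_{2,0} − I_{1,0})/3, solve for I_{2,0}:
4·I_{2,0} = 3·0.227487 + 0.211450 = 0.893911
I_{2,0} = 0.223478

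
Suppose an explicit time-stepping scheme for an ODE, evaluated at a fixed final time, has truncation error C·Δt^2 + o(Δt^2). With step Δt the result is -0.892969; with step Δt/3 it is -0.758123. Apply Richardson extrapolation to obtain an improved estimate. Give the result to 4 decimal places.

-0.7413

The leading error scales as Δt^2; refining by a factor of 3 reduces it by 3^2 = 9.
Extrapolated value = (9·A(Δt/3) − A(Δt)) / (9 − 1)
= (9·(-0.758123) − (-0.892969)) / 8
= -5.930138 / 8 = -0.741267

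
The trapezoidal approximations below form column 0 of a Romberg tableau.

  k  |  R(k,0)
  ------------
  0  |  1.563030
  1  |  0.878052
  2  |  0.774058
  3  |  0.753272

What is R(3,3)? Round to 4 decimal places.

0.7468

Richardson extrapolation on the trapezoidal column (denominator 4−1=3):
R(1,1) = (4·0.878052 − 1.563030) / 3 = 0.649726
R(2,1) = (4·0.774058 − 0.878052) / 3 = 0.739393
R(3,1) = 0.753272 + (0.753272 − 0.774058)/3 = 0.746343
R(2,2) = (16·0.739393 − 0.649726) / 15 = 0.745371
R(3,2) = (16·0.746343 − 0.739393) / 15 = 0.746806
R(3,3) = (64·0.746806 − 0.745371) / 63 = 0.746829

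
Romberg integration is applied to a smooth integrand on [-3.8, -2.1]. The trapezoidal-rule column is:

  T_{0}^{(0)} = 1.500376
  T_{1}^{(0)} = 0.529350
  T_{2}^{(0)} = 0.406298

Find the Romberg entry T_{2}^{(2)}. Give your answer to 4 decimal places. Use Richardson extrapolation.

Richardson extrapolation on the trapezoidal column (denominator 4−1=3):
T_{1}^{(1)} = 0.529350 + (0.529350 − 1.500376)/3 = 0.205675
T_{2}^{(1)} = 0.406298 + (0.406298 − 0.529350)/3 = 0.365281
T_{2}^{(2)} = 0.365281 + (0.365281 − 0.205675)/15 = 0.375921

0.3759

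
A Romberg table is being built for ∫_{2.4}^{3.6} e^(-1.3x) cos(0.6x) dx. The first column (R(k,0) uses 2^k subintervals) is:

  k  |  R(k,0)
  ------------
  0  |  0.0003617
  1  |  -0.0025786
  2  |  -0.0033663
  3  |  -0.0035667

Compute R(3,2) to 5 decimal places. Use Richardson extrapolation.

Richardson extrapolation on the trapezoidal column (denominator 4−1=3):
R(2,1) = -0.0033663 + (-0.0033663 − (-0.0025786))/3 = -0.0036289
R(3,1) = -0.0035667 + (-0.0035667 − (-0.0033663))/3 = -0.0036335
R(3,2) = (16·(-0.0036335) − (-0.0036289)) / 15 = -0.0036338

-0.00363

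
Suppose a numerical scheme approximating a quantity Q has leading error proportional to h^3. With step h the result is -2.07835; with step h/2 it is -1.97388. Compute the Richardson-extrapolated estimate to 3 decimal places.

The leading error scales as h^3; refining by a factor of 2 reduces it by 2^3 = 8.
Extrapolated value = (8·A(h/2) − A(h)) / (8 − 1)
= (8·(-1.97388) − (-2.07835)) / 7
= -13.71269 / 7 = -1.95896

-1.959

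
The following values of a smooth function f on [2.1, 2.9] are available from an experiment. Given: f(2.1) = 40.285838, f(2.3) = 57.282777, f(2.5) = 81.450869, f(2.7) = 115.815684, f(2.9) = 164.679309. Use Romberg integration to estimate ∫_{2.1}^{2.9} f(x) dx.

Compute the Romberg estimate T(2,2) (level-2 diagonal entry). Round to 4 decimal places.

70.6784

T(0,0) (trapezoid, 1 panel, h=0.8000): 81.986059
T(1,0) (trapezoid, 2 panels, h=0.4000): 73.573377
T(2,0) (trapezoid, 4 panels, h=0.2000): 71.406381
T(1,1) = 73.573377 + (73.573377 − 81.986059)/3 = 70.769150
T(2,1) = 71.406381 + (71.406381 − 73.573377)/3 = 70.684049
T(2,2) = 70.684049 + (70.684049 − 70.769150)/15 = 70.678376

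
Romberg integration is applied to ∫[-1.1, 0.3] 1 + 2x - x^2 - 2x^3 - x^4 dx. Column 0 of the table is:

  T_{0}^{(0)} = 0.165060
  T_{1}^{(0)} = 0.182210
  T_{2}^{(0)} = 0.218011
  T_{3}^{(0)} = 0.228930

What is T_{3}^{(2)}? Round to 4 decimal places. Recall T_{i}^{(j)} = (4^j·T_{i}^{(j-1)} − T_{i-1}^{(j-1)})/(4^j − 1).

T_{2}^{(1)} = (4·0.218011 − 0.182210) / 3 = 0.229945
T_{3}^{(1)} = 0.228930 + (0.228930 − 0.218011)/3 = 0.232570
T_{3}^{(2)} = (16·0.232570 − 0.229945) / 15 = 0.232745

0.2327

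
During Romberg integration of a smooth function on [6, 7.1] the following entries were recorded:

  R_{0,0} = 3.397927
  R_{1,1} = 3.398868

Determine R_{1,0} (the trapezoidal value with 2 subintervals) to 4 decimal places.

3.3986

From R_{1,1} = (4·R_{1,0} − R_{0,0})/3, solve for R_{1,0}:
4·R_{1,0} = 3·3.398868 + 3.397927 = 13.594531
R_{1,0} = 3.398633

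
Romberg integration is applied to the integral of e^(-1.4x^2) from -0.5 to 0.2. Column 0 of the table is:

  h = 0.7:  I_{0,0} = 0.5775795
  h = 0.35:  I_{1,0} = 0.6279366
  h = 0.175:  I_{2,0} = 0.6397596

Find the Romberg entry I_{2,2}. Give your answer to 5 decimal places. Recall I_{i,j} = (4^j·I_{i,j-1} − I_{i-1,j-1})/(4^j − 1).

I_{1,1} = 0.6279366 + (0.6279366 − 0.5775795)/3 = 0.6447223
I_{2,1} = (4·0.6397596 − 0.6279366) / 3 = 0.6437006
I_{2,2} = 0.6437006 + (0.6437006 − 0.6447223)/15 = 0.6436325

0.64363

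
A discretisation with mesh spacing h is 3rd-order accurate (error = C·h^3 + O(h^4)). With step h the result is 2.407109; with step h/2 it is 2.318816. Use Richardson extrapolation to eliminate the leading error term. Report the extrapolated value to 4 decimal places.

2.3062

The leading error scales as h^3; refining by a factor of 2 reduces it by 2^3 = 8.
Extrapolated value = (8·A(h/2) − A(h)) / (8 − 1)
= (8·2.318816 − 2.407109) / 7
= 16.143419 / 7 = 2.306203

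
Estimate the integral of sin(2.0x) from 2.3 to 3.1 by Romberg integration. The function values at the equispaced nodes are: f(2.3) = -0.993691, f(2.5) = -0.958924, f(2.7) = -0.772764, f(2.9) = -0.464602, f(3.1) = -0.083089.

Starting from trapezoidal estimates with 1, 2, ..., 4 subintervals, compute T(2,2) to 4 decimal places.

-0.5543

T(0,0) (trapezoid, 1 panel, h=0.8000): -0.430712
T(1,0) (trapezoid, 2 panels, h=0.4000): -0.524462
T(2,0) (trapezoid, 4 panels, h=0.2000): -0.546936
T(1,1) = -0.524462 + (-0.524462 − (-0.430712))/3 = -0.555712
T(2,1) = -0.546936 + (-0.546936 − (-0.524462))/3 = -0.554427
T(2,2) = -0.554427 + (-0.554427 − (-0.555712))/15 = -0.554341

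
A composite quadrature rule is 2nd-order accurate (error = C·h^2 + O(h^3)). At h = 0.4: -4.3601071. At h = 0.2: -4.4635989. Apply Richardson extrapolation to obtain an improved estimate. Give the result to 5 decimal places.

-4.49810

The leading error scales as h^2; refining by a factor of 2 reduces it by 2^2 = 4.
Extrapolated value = (4·A(h/2) − A(h)) / (4 − 1)
= (4·(-4.4635989) − (-4.3601071)) / 3
= -13.4942885 / 3 = -4.4980962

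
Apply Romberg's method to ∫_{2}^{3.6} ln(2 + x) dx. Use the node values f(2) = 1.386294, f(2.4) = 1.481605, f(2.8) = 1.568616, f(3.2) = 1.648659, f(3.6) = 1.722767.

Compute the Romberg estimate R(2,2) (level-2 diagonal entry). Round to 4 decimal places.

R(0,0) (trapezoid, 1 panel, h=1.6000): 2.487249
R(1,0) (trapezoid, 2 panels, h=0.8000): 2.498517
R(2,0) (trapezoid, 4 panels, h=0.4000): 2.501364
R(1,1) = 2.498517 + (2.498517 − 2.487249)/3 = 2.502273
R(2,1) = 2.501364 + (2.501364 − 2.498517)/3 = 2.502313
R(2,2) = 2.502313 + (2.502313 − 2.502273)/15 = 2.502316

2.5023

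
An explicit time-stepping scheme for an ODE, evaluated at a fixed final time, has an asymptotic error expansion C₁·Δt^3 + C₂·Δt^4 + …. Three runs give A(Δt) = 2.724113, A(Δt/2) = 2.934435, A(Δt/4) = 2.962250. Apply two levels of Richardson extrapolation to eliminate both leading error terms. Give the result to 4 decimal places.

First eliminate the Δt^3 term (factor 2^3 = 8):
  B₁ = (8·2.934435 − 2.724113)/7 = 2.964481
  B₂ = (8·2.962250 − 2.934435)/7 = 2.966224
Then eliminate the Δt^4 term (factor 2^4 = 16):
  (16·2.966224 − 2.964481)/15 = 2.966340

2.9663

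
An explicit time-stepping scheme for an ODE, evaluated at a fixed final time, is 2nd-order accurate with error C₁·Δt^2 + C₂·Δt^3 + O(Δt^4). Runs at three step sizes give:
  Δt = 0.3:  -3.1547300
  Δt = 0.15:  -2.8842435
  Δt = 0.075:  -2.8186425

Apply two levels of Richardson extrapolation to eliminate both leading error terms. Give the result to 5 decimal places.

-2.79716

First eliminate the Δt^2 term (factor 2^2 = 4):
  B₁ = (4·(-2.8842435) − (-3.1547300))/3 = -2.7940813
  B₂ = (4·(-2.8186425) − (-2.8842435))/3 = -2.7967755
Then eliminate the Δt^3 term (factor 2^3 = 8):
  (8·(-2.7967755) − (-2.7940813))/7 = -2.7971604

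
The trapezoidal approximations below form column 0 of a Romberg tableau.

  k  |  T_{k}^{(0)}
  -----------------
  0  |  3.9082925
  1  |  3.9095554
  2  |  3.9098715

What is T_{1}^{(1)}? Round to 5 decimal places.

T_{1}^{(1)} = (4·3.9095554 − 3.9082925) / 3 = 3.9099764

3.90998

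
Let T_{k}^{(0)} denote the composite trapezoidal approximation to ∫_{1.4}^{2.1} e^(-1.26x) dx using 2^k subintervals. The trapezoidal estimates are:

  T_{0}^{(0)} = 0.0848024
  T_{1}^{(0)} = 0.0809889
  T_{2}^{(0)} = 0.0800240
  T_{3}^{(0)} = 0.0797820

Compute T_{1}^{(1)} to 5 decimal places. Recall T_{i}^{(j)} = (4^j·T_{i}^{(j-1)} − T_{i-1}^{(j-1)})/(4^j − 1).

0.07972

T_{1}^{(1)} = (4·0.0809889 − 0.0848024) / 3 = 0.0797177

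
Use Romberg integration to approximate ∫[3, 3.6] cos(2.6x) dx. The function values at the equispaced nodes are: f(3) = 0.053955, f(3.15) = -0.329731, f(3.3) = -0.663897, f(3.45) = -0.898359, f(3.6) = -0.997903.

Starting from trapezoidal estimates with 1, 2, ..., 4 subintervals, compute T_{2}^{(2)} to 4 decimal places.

-0.3592

T_{0}^{(0)} (trapezoid, 1 panel, h=0.6000): -0.283184
T_{1}^{(0)} (trapezoid, 2 panels, h=0.3000): -0.340761
T_{2}^{(0)} (trapezoid, 4 panels, h=0.1500): -0.354594
T_{1}^{(1)} = -0.340761 + (-0.340761 − (-0.283184))/3 = -0.359953
T_{2}^{(1)} = -0.354594 + (-0.354594 − (-0.340761))/3 = -0.359205
T_{2}^{(2)} = -0.359205 + (-0.359205 − (-0.359953))/15 = -0.359155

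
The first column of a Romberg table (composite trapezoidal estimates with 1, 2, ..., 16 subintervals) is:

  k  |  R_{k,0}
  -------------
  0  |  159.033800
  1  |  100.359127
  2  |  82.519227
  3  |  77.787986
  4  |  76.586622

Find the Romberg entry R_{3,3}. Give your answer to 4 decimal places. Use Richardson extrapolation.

R_{1,1} = 100.359127 + (100.359127 − 159.033800)/3 = 80.800903
R_{2,1} = 82.519227 + (82.519227 − 100.359127)/3 = 76.572594
R_{3,1} = 77.787986 + (77.787986 − 82.519227)/3 = 76.210906
R_{2,2} = 76.572594 + (76.572594 − 80.800903)/15 = 76.290707
R_{3,2} = (16·76.210906 − 76.572594) / 15 = 76.186793
R_{3,3} = (64·76.186793 − 76.290707) / 63 = 76.185144

76.1851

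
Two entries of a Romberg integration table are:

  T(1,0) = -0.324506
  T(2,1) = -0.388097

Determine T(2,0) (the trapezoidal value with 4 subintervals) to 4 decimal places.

-0.3722

From T(2,1) = (4·T(2,0) − T(1,0))/3, solve for T(2,0):
4·T(2,0) = 3·(-0.388097) + (-0.324506) = -1.488797
T(2,0) = -0.372199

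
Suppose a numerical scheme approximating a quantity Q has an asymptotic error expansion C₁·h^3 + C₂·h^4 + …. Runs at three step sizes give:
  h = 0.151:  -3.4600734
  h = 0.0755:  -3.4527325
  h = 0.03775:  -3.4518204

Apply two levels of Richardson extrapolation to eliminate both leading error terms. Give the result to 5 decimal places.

-3.45169

First eliminate the h^3 term (factor 2^3 = 8):
  B₁ = (8·(-3.4527325) − (-3.4600734))/7 = -3.4516838
  B₂ = (8·(-3.4518204) − (-3.4527325))/7 = -3.4516901
Then eliminate the h^4 term (factor 2^4 = 16):
  (16·(-3.4516901) − (-3.4516838))/15 = -3.4516905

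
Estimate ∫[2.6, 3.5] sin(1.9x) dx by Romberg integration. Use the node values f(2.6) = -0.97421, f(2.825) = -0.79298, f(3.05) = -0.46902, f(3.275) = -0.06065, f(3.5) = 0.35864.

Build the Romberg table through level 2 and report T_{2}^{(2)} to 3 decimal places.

T_{0}^{(0)} (trapezoid, 1 panel, h=0.9000): -0.27701
T_{1}^{(0)} (trapezoid, 2 panels, h=0.4500): -0.34956
T_{2}^{(0)} (trapezoid, 4 panels, h=0.2250): -0.36685
T_{1}^{(1)} = -0.34956 + (-0.34956 − (-0.27701))/3 = -0.37374
T_{2}^{(1)} = -0.36685 + (-0.36685 − (-0.34956))/3 = -0.37261
T_{2}^{(2)} = -0.37261 + (-0.37261 − (-0.37374))/15 = -0.37253

-0.373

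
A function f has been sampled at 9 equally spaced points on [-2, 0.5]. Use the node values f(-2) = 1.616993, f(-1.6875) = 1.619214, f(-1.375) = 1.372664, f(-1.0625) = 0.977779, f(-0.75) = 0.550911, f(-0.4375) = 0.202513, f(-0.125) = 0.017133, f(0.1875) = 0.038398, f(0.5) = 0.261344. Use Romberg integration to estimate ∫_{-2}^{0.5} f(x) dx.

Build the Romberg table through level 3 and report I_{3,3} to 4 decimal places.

I_{0,0} (trapezoid, 1 panel, h=2.5000): 2.347921
I_{1,0} (trapezoid, 2 panels, h=1.2500): 1.862599
I_{2,0} (trapezoid, 4 panels, h=0.6250): 1.799923
I_{3,0} (trapezoid, 8 panels, h=0.3125): 1.786806
I_{1,1} = 1.862599 + (1.862599 − 2.347921)/3 = 1.700825
I_{2,1} = 1.799923 + (1.799923 − 1.862599)/3 = 1.779031
I_{3,1} = 1.786806 + (1.786806 − 1.799923)/3 = 1.782434
I_{2,2} = 1.779031 + (1.779031 − 1.700825)/15 = 1.784245
I_{3,2} = 1.782434 + (1.782434 − 1.779031)/15 = 1.782661
I_{3,3} = 1.782661 + (1.782661 − 1.784245)/63 = 1.782636

1.7826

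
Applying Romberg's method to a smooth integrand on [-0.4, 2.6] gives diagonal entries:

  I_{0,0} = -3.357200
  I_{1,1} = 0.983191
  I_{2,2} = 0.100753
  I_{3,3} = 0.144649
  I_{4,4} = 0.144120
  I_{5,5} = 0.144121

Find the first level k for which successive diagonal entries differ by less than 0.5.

|I_{1,1} − I_{0,0}| = 4.340391 ≥ 0.5
|I_{2,2} − I_{1,1}| = 0.882438 ≥ 0.5
|I_{3,3} − I_{2,2}| = 0.043896 < 0.5

k = 3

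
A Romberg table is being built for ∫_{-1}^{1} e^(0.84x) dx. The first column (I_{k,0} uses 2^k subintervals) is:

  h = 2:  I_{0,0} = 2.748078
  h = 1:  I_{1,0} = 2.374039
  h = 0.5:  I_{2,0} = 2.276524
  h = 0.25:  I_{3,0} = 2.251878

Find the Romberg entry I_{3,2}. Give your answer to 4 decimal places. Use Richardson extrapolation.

I_{2,1} = (4·2.276524 − 2.374039) / 3 = 2.244019
I_{3,1} = 2.251878 + (2.251878 − 2.276524)/3 = 2.243663
I_{3,2} = (16·2.243663 − 2.244019) / 15 = 2.243639

2.2436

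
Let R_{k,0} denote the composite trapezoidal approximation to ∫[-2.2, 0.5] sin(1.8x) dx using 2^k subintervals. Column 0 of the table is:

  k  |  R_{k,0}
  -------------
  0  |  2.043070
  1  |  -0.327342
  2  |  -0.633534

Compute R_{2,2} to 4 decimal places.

-0.7101

Richardson extrapolation on the trapezoidal column (denominator 4−1=3):
R_{1,1} = -0.327342 + (-0.327342 − 2.043070)/3 = -1.117479
R_{2,1} = (4·(-0.633534) − (-0.327342)) / 3 = -0.735598
R_{2,2} = (16·(-0.735598) − (-1.117479)) / 15 = -0.710139
(Column j=1 coincides with Simpson's rule on the same nodes.)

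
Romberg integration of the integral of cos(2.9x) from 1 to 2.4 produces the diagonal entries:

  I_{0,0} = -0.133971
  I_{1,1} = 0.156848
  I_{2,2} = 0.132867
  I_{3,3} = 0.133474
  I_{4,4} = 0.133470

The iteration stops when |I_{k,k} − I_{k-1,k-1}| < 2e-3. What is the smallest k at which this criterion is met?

k = 3

|I_{1,1} − I_{0,0}| = 0.290819 ≥ 2e-3
|I_{2,2} − I_{1,1}| = 0.023981 ≥ 2e-3
|I_{3,3} − I_{2,2}| = 0.000607 < 2e-3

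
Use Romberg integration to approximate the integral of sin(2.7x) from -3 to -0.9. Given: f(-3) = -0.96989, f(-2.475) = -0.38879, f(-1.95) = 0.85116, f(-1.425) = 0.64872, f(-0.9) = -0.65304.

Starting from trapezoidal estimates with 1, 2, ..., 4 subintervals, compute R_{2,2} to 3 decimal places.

R_{0,0} (trapezoid, 1 panel, h=2.1000): -1.70408
R_{1,0} (trapezoid, 2 panels, h=1.0500): 0.04168
R_{2,0} (trapezoid, 4 panels, h=0.5250): 0.15730
R_{1,1} = 0.04168 + (0.04168 − (-1.70408))/3 = 0.62360
R_{2,1} = 0.15730 + (0.15730 − 0.04168)/3 = 0.19584
R_{2,2} = 0.19584 + (0.19584 − 0.62360)/15 = 0.16732

0.167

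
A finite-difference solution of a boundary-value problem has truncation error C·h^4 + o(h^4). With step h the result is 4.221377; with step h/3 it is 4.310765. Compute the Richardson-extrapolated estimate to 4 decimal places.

The leading error scales as h^4; refining by a factor of 3 reduces it by 3^4 = 81.
Extrapolated value = (81·A(h/3) − A(h)) / (81 − 1)
= (81·4.310765 − 4.221377) / 80
= 344.950588 / 80 = 4.311882

4.3119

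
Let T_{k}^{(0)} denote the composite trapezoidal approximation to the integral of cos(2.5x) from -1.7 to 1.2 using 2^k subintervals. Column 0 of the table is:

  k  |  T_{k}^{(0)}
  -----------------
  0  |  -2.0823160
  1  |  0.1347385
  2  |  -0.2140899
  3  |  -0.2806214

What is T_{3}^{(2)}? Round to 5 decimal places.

-0.30096

Richardson extrapolation on the trapezoidal column (denominator 4−1=3):
T_{2}^{(1)} = -0.2140899 + (-0.2140899 − 0.1347385)/3 = -0.3303660
T_{3}^{(1)} = -0.2806214 + (-0.2806214 − (-0.2140899))/3 = -0.3027986
T_{3}^{(2)} = -0.3027986 + (-0.3027986 − (-0.3303660))/15 = -0.3009608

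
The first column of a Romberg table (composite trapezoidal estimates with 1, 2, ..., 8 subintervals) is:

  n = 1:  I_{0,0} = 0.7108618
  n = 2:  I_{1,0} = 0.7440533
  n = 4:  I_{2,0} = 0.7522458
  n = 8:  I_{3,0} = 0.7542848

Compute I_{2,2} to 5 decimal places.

Richardson extrapolation on the trapezoidal column (denominator 4−1=3):
I_{1,1} = 0.7440533 + (0.7440533 − 0.7108618)/3 = 0.7551171
I_{2,1} = 0.7522458 + (0.7522458 − 0.7440533)/3 = 0.7549766
I_{2,2} = (16·0.7549766 − 0.7551171) / 15 = 0.7549672

0.75497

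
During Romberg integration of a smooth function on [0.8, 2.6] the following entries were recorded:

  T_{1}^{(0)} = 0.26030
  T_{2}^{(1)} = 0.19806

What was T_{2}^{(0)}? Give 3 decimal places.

0.214

From T_{2}^{(1)} = (4·T_{2}^{(0)} − T_{1}^{(0)})/3, solve for T_{2}^{(0)}:
4·T_{2}^{(0)} = 3·0.19806 + 0.26030 = 0.85448
T_{2}^{(0)} = 0.21362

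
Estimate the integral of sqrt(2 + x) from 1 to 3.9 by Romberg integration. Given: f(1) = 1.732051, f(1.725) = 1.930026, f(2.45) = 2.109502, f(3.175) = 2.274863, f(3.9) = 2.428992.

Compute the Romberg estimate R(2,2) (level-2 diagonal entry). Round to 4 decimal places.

R(0,0) (trapezoid, 1 panel, h=2.9000): 6.033512
R(1,0) (trapezoid, 2 panels, h=1.4500): 6.075534
R(2,0) (trapezoid, 4 panels, h=0.7250): 6.086312
R(1,1) = 6.075534 + (6.075534 − 6.033512)/3 = 6.089541
R(2,1) = 6.086312 + (6.086312 − 6.075534)/3 = 6.089905
R(2,2) = 6.089905 + (6.089905 − 6.089541)/15 = 6.089929

6.0899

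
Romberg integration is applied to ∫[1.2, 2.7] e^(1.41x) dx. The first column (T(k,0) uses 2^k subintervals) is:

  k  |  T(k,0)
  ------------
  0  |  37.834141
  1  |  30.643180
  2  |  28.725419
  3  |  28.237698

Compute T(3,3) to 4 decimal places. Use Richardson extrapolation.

Richardson extrapolation on the trapezoidal column (denominator 4−1=3):
T(1,1) = 30.643180 + (30.643180 − 37.834141)/3 = 28.246193
T(2,1) = 28.725419 + (28.725419 − 30.643180)/3 = 28.086165
T(3,1) = (4·28.237698 − 28.725419) / 3 = 28.075124
T(2,2) = 28.086165 + (28.086165 − 28.246193)/15 = 28.075496
T(3,2) = 28.075124 + (28.075124 − 28.086165)/15 = 28.074388
T(3,3) = 28.074388 + (28.074388 − 28.075496)/63 = 28.074370

28.0744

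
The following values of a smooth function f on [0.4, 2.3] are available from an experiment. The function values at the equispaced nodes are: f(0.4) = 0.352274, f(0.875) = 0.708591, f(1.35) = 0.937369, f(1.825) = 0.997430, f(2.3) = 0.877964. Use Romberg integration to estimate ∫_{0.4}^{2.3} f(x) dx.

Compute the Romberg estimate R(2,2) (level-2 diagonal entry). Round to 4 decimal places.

R(0,0) (trapezoid, 1 panel, h=1.9000): 1.168726
R(1,0) (trapezoid, 2 panels, h=0.9500): 1.474864
R(2,0) (trapezoid, 4 panels, h=0.4750): 1.547792
R(1,1) = 1.474864 + (1.474864 − 1.168726)/3 = 1.576910
R(2,1) = 1.547792 + (1.547792 − 1.474864)/3 = 1.572101
R(2,2) = 1.572101 + (1.572101 − 1.576910)/15 = 1.571780

1.5718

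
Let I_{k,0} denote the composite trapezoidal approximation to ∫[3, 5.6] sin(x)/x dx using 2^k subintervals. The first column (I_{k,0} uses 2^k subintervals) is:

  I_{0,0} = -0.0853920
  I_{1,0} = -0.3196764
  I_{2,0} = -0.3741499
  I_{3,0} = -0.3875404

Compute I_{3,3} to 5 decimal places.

-0.39198

Richardson extrapolation on the trapezoidal column (denominator 4−1=3):
I_{1,1} = (4·(-0.3196764) − (-0.0853920)) / 3 = -0.3977712
I_{2,1} = -0.3741499 + (-0.3741499 − (-0.3196764))/3 = -0.3923077
I_{3,1} = (4·(-0.3875404) − (-0.3741499)) / 3 = -0.3920039
I_{2,2} = (16·(-0.3923077) − (-0.3977712)) / 15 = -0.3919435
I_{3,2} = -0.3920039 + (-0.3920039 − (-0.3923077))/15 = -0.3919836
I_{3,3} = -0.3919836 + (-0.3919836 − (-0.3919435))/63 = -0.3919842
(Column j=1 coincides with Simpson's rule on the same nodes.)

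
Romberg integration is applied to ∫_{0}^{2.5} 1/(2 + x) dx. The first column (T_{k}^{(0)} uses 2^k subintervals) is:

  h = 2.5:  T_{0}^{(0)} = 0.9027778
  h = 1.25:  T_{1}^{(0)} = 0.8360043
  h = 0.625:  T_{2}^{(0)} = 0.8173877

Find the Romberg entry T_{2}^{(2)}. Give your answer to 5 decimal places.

0.81101

Richardson extrapolation on the trapezoidal column (denominator 4−1=3):
T_{1}^{(1)} = 0.8360043 + (0.8360043 − 0.9027778)/3 = 0.8137465
T_{2}^{(1)} = (4·0.8173877 − 0.8360043) / 3 = 0.8111822
T_{2}^{(2)} = 0.8111822 + (0.8111822 − 0.8137465)/15 = 0.8110112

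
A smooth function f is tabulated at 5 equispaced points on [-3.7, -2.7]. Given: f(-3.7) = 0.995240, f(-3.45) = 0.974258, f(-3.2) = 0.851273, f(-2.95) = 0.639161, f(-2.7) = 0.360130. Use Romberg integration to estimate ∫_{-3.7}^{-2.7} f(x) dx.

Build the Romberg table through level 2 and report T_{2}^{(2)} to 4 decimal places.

T_{0}^{(0)} (trapezoid, 1 panel, h=1.0000): 0.677685
T_{1}^{(0)} (trapezoid, 2 panels, h=0.5000): 0.764479
T_{2}^{(0)} (trapezoid, 4 panels, h=0.2500): 0.785594
T_{1}^{(1)} = 0.764479 + (0.764479 − 0.677685)/3 = 0.793410
T_{2}^{(1)} = 0.785594 + (0.785594 − 0.764479)/3 = 0.792632
T_{2}^{(2)} = 0.792632 + (0.792632 − 0.793410)/15 = 0.792580

0.7926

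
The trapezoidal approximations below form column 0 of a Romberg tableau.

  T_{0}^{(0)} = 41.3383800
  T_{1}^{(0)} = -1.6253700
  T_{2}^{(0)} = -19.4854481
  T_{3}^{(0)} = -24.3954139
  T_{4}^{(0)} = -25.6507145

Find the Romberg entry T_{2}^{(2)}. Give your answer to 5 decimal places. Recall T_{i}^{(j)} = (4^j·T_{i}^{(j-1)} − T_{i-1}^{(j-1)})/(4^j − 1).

T_{1}^{(1)} = -1.6253700 + (-1.6253700 − 41.3383800)/3 = -15.9466200
T_{2}^{(1)} = -19.4854481 + (-19.4854481 − (-1.6253700))/3 = -25.4388075
T_{2}^{(2)} = -25.4388075 + (-25.4388075 − (-15.9466200))/15 = -26.0716200

-26.07162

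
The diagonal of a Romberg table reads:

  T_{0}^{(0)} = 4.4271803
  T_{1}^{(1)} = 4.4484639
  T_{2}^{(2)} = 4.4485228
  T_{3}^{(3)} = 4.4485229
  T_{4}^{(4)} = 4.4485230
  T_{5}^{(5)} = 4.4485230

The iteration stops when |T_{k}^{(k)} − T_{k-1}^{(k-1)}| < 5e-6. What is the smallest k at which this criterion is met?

k = 3

|T_{1}^{(1)} − T_{0}^{(0)}| = 0.0212836 ≥ 5e-6
|T_{2}^{(2)} − T_{1}^{(1)}| = 0.0000589 ≥ 5e-6
|T_{3}^{(3)} − T_{2}^{(2)}| = 0.0000001 < 5e-6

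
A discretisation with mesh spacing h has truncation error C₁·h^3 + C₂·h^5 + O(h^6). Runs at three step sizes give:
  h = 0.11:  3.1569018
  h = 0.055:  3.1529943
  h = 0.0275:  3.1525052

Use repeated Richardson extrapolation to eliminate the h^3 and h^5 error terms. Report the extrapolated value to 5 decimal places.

First eliminate the h^3 term (factor 2^3 = 8):
  B₁ = (8·3.1529943 − 3.1569018)/7 = 3.1524361
  B₂ = (8·3.1525052 − 3.1529943)/7 = 3.1524353
Then eliminate the h^5 term (factor 2^5 = 32):
  (32·3.1524353 − 3.1524361)/31 = 3.1524353

3.15244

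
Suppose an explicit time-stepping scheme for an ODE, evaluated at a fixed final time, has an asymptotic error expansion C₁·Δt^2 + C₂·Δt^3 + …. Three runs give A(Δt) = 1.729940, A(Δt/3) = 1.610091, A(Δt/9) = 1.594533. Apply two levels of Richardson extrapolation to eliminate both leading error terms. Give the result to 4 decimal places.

First eliminate the Δt^2 term (factor 3^2 = 9):
  B₁ = (9·1.610091 − 1.729940)/8 = 1.595110
  B₂ = (9·1.594533 − 1.610091)/8 = 1.592588
Then eliminate the Δt^3 term (factor 3^3 = 27):
  (27·1.592588 − 1.595110)/26 = 1.592491

1.5925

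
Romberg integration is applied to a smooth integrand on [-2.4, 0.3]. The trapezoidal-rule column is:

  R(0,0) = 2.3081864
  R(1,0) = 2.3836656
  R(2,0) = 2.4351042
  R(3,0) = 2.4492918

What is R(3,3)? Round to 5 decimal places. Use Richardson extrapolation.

2.45412

R(1,1) = 2.3836656 + (2.3836656 − 2.3081864)/3 = 2.4088253
R(2,1) = 2.4351042 + (2.4351042 − 2.3836656)/3 = 2.4522504
R(3,1) = 2.4492918 + (2.4492918 − 2.4351042)/3 = 2.4540210
R(2,2) = 2.4522504 + (2.4522504 − 2.4088253)/15 = 2.4551454
R(3,2) = (16·2.4540210 − 2.4522504) / 15 = 2.4541390
R(3,3) = (64·2.4541390 − 2.4551454) / 63 = 2.4541230
(Column j=1 coincides with Simpson's rule on the same nodes.)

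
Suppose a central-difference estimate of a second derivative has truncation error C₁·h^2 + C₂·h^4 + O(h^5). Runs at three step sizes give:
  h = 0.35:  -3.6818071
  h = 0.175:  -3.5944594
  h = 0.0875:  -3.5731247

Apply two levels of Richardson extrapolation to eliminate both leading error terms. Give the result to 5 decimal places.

First eliminate the h^2 term (factor 2^2 = 4):
  B₁ = (4·(-3.5944594) − (-3.6818071))/3 = -3.5653435
  B₂ = (4·(-3.5731247) − (-3.5944594))/3 = -3.5660131
Then eliminate the h^4 term (factor 2^4 = 16):
  (16·(-3.5660131) − (-3.5653435))/15 = -3.5660577

-3.56606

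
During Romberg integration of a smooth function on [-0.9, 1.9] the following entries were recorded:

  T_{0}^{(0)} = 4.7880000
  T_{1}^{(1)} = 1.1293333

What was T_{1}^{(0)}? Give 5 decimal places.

From T_{1}^{(1)} = (4·T_{1}^{(0)} − T_{0}^{(0)})/3, solve for T_{1}^{(0)}:
4·T_{1}^{(0)} = 3·1.1293333 + 4.7880000 = 8.1759999
T_{1}^{(0)} = 2.0440000

2.04400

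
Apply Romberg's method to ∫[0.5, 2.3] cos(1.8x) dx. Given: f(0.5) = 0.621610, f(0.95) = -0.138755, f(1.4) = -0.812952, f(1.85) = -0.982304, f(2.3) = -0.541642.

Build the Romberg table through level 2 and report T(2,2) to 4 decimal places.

T(0,0) (trapezoid, 1 panel, h=1.8000): 0.071971
T(1,0) (trapezoid, 2 panels, h=0.9000): -0.695671
T(2,0) (trapezoid, 4 panels, h=0.4500): -0.852312
T(1,1) = -0.695671 + (-0.695671 − 0.071971)/3 = -0.951552
T(2,1) = -0.852312 + (-0.852312 − (-0.695671))/3 = -0.904526
T(2,2) = -0.904526 + (-0.904526 − (-0.951552))/15 = -0.901391

-0.9014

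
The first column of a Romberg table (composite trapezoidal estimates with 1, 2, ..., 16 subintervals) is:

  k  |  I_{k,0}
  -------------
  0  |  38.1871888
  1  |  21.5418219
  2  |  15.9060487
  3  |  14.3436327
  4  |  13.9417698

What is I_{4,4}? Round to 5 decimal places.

13.80677

I_{1,1} = 21.5418219 + (21.5418219 − 38.1871888)/3 = 15.9933663
I_{2,1} = 15.9060487 + (15.9060487 − 21.5418219)/3 = 14.0274576
I_{3,1} = 14.3436327 + (14.3436327 − 15.9060487)/3 = 13.8228274
I_{4,1} = (4·13.9417698 − 14.3436327) / 3 = 13.8078155
I_{2,2} = (16·14.0274576 − 15.9933663) / 15 = 13.8963970
I_{3,2} = 13.8228274 + (13.8228274 − 14.0274576)/15 = 13.8091854
I_{4,2} = 13.8078155 + (13.8078155 − 13.8228274)/15 = 13.8068147
I_{3,3} = (64·13.8091854 − 13.8963970) / 63 = 13.8078011
I_{4,3} = (64·13.8068147 − 13.8091854) / 63 = 13.8067771
I_{4,4} = 13.8067771 + (13.8067771 − 13.8078011)/255 = 13.8067731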